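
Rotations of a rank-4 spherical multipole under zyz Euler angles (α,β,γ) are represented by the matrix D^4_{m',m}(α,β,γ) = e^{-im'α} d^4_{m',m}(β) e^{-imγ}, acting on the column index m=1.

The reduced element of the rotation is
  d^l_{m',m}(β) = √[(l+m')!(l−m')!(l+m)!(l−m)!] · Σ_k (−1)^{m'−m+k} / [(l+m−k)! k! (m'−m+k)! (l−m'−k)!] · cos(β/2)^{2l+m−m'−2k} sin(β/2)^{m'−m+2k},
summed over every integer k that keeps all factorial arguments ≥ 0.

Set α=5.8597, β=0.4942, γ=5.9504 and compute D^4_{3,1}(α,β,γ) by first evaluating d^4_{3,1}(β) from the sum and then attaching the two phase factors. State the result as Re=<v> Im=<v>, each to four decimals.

First d^4_{3,1}(β=0.4942), then the phase factors e^{-i(3)α} and e^{-i(1)γ}:
With c≡cos(β/2)=0.969626 and s≡sin(β/2)=0.244593, N=[5040·1·120·6]^{1/2}=1904.940944
The bounds max(0,m−m')=0 and min(l+m,l−m')=1 give 2 terms
  k=0: (−1)^2·1904.9409/(240)·0.9696^6·0.2446^2 = +0.394624
  k=1: (−1)^3·1904.9409/(144)·0.9696^4·0.2446^4 = -0.041852
d^4_{3,1}(0.4942) = +0.394624 -0.041852 = +0.352772
Attach z-rotation phases: D = e^{-i(3)(5.8597)}·(+0.352772)·e^{-i(1)(5.9504)} = -0.011444+0.352587i

Re=-0.0114 Im=0.3526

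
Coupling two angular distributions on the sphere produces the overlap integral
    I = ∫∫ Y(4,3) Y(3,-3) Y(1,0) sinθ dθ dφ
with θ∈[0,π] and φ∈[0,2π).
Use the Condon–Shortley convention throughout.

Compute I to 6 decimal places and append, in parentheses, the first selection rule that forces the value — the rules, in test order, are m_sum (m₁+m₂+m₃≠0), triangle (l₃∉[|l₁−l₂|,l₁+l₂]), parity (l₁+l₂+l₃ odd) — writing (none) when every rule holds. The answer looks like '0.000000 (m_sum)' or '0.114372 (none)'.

Checks pass: Σm=0; 8 even; l₃=1∈[1,7].
(2·4+1)(2·3+1)(2·1+1) = 189
Δ: 6! 2! 0! / 9! → 1/252
sum: t=3:−1/36 = -1/36
3j²(4 3 1; 0 0 0) = Δ·Π!·Σ² = 4/63  (sign +1)
sum: t=0:+1/720 = 1/720
3j²(4 3 1; 3 -3 0) = Δ·Π!·Σ² = 1/36  (sign -1)
combine: 4πI² = 189·4/63·1/36 = 1/3
take √, sign -1: I = -0.16286750
No selection rule forces the value: the integral is nonzero (none).

-0.162868 (none)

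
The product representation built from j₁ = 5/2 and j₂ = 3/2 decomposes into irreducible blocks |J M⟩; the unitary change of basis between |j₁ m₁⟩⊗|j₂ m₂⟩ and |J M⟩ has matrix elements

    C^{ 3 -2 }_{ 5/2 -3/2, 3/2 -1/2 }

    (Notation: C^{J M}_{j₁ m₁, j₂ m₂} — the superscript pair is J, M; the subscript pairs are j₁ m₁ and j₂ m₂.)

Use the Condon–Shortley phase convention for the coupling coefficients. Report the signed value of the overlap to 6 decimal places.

√[7·1!4!2!/8! · 1!4!1!2!1!5!] = √(48)
  +(−1)^0/∏(0,1,4,1,0,1)! = 1/24  (running 1/24)
  +(−1)^1/∏(1,0,3,0,1,2)! = -1/12  (running -1/24)
⟨..|..⟩ = √(48)·(-1/24) = -0.288675

−√(1/12) ≈ -0.288675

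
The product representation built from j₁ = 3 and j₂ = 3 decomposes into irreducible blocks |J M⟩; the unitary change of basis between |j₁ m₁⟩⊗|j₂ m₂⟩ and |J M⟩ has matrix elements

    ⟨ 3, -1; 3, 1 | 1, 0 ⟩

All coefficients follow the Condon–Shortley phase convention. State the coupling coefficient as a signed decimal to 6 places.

√[3·5!1!1!/8! · 2!4!4!2!1!1!] = √(144/7)
  +(−1)^3/∏(3,2,1,1,0,0)! = -1/12  (running -1/12)
  +(−1)^4/∏(4,1,0,0,1,1)! = 1/24  (running -1/24)
⟨..|..⟩ = √(144/7)·(-1/24) = -0.188982

-0.188982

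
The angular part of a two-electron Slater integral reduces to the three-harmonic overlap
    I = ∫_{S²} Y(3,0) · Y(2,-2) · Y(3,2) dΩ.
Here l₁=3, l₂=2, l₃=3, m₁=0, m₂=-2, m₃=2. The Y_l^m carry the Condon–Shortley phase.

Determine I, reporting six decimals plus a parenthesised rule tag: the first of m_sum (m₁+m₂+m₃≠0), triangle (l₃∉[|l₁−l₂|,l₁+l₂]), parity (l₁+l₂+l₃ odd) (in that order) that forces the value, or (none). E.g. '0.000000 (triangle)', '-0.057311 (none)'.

-0.188063 (none)

Rules hold: Σm=0, L=8 even, 1≤3≤5.
N = 7·5·7 = 245
Δ = 2!·4!·2!/9! = 1/3780
Racah Σ t=0..2: t=0:+1/24 t=1:−1/4 t=2:+1/24 = -1/6
⇒ 3j(3 2 3; 0 0 0)² = 4/105, sgn +1
Racah Σ t=0..0: t=0:+1/24 = 1/24
⇒ 3j(3 2 3; 0 -2 2)² = 1/21, sgn -1
4πI² = N·(3j₀)²·(3jₘ)² = 4/9
I = -1·√(0.444444/4π) = -0.18806319
No selection rule forces the value: the integral is nonzero (none).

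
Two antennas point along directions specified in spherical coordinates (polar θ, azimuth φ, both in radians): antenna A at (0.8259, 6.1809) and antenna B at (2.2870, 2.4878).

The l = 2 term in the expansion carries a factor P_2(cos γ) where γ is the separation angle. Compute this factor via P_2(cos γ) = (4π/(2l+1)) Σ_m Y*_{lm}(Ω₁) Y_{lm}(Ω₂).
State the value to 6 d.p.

0.762354

Summing Y*_{l m}(θ₁,φ₁)·Y_{l m}(θ₂,φ₂) over m ∈ [−2, 2]; prefactor 4π/(2·2+1) = 2.513274:
  m=-2: (+0.204412-0.042410i) × (+0.057183+0.212211i) = +0.020689+0.040953i  (running Σ = +0.020689+0.040953i)
  m=-1: (+0.382995-0.039312i) × (+0.303686+0.232686i) = +0.125458+0.077179i  (running Σ = +0.146147+0.118133i)
  m=0: (+0.119416-0.000000i) × (+0.092434+0.000000i) = +0.011038+0.000000i  (running Σ = +0.157185+0.118133i)
  m=1: (-0.382995-0.039312i) × (-0.303686+0.232686i) = +0.125458-0.077179i  (running Σ = +0.282643+0.040953i)
  m=2: (+0.204412+0.042410i) × (+0.057183-0.212211i) = +0.020689-0.040953i  (running Σ = +0.303331+0.000000i)
Total Σ_m = +0.303331+0.000000i. Multiply by 2.513274: +0.762354+0.000000i. P_2(cos γ) = 0.762354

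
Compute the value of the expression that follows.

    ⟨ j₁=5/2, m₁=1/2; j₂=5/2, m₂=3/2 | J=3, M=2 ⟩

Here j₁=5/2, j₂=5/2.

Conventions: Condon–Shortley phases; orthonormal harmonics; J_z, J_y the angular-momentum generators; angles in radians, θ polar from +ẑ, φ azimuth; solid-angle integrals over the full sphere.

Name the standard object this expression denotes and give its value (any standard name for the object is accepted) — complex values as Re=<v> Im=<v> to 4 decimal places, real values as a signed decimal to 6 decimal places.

Clebsch–Gordan coefficient, −√(1/12) ≈ -0.288675

This is a Clebsch–Gordan (vector-coupling) coefficient.
triangle: 2!×3!×3!/9! = 72/362880
(j±m)!: 3!×2!×4!×1!×5!×1! = 34560
prefactor² = (2J+1)×Δ×N² = 48
  k=1: −1/(1!×1!×1!×3!×2!×0!) = -1/12
  k=2: +1/(2!×0!×0!×2!×3!×1!) = 1/24
Σ = -1/24  ⇒  CG² = 48×(-1/24)² = 1/12
CG = −√(1/12) = -0.288675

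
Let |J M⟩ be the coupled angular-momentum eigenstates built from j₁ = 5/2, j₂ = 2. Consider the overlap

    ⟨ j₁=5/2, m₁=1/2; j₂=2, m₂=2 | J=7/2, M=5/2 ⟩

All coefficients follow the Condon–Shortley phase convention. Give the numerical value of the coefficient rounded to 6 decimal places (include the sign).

-0.712697

j₁+j₂−J=1  J+j₁−j₂=4  J−j₁+j₂=3  j₁+j₂+J+1=9
(j₁±m₁, j₂±m₂, J±M) = (3,2,4,0,6,1)
P² = 4608/7
sum k=1..1:
  [1] −1/36 = -1/36
S = -1/36
C² = P²·S² = 32/63 ; C = -0.712697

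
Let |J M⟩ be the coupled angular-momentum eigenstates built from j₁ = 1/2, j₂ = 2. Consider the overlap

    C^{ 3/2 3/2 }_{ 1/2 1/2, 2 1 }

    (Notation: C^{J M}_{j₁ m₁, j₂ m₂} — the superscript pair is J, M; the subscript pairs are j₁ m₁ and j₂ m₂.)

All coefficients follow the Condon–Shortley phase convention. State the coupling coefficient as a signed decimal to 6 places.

+0.447214  (= +√(1/5))

j₁+j₂−J=1  J+j₁−j₂=0  J−j₁+j₂=3  j₁+j₂+J+1=5
(j₁±m₁, j₂±m₂, J±M) = (1,0,3,1,3,0)
P² = 36/5
sum k=0..0:
  [0] +1/6 = 1/6
S = 1/6
C² = P²·S² = 1/5 ; C = +0.447214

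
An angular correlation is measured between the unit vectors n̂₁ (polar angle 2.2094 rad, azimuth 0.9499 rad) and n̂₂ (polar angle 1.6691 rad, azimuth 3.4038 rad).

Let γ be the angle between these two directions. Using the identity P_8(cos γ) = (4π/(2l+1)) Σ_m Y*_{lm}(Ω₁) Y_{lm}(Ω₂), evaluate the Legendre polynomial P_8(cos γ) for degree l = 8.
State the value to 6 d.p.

0.099758

Expand P_8 via completeness: Σ_{m} conj(Y_{8,m}) at Ω₁ times Y_{8,m} at Ω₂ —
  m=-8: Y*=(0.022441, 0.086166)  Y=(-0.249327, -0.428611)  product (0.031336, -0.031102)
  m=-7: Y*=(-0.246881, -0.094654)  Y=(-0.051166, -0.188797)  product (-0.005238, 0.051454)
  m=-6: Y*=(0.364369, -0.240699)  Y=(0.000766, 0.312811)  product (0.075572, 0.113794)
  m=-5: Y*=(-0.013981, 0.376562)  Y=(-0.057134, 0.214979)  product (-0.080154, -0.024520)
  m=-4: Y*=(0.003584, 0.002770)  Y=(0.124999, -0.217323)  product (0.001050, -0.000433)
  m=-3: Y*=(-0.339289, 0.101948)  Y=(0.164284, -0.164687)  product (-0.038950, 0.072625)
  m=-2: Y*=(0.061364, -0.179736)  Y=(-0.192251, 0.111205)  product (0.008190, 0.041378)
  m=-1: Y*=(-0.160913, -0.224971)  Y=(-0.228268, 0.061264)  product (0.050514, 0.041495)
  m=+0: Y*=(0.235665, -0.000000)  Y=(0.213497, 0.000000)  product (0.050314, 0.000000)
  m=+1: Y*=(0.160913, -0.224971)  Y=(0.228268, 0.061264)  product (0.050514, -0.041495)
  m=+2: Y*=(0.061364, 0.179736)  Y=(-0.192251, -0.111205)  product (0.008190, -0.041378)
  m=+3: Y*=(0.339289, 0.101948)  Y=(-0.164284, -0.164687)  product (-0.038950, -0.072625)
  m=+4: Y*=(0.003584, -0.002770)  Y=(0.124999, 0.217323)  product (0.001050, 0.000433)
  m=+5: Y*=(0.013981, 0.376562)  Y=(0.057134, 0.214979)  product (-0.080154, 0.024520)
  m=+6: Y*=(0.364369, 0.240699)  Y=(0.000766, -0.312811)  product (0.075572, -0.113794)
  m=+7: Y*=(0.246881, -0.094654)  Y=(0.051166, -0.188797)  product (-0.005238, -0.051454)
  m=+8: Y*=(0.022441, -0.086166)  Y=(-0.249327, 0.428611)  product (0.031336, 0.031102)
Σ over m = (0.134954, 0.000000); ×(4π/17) → (0.099758, 0.000000). Real part: 0.099758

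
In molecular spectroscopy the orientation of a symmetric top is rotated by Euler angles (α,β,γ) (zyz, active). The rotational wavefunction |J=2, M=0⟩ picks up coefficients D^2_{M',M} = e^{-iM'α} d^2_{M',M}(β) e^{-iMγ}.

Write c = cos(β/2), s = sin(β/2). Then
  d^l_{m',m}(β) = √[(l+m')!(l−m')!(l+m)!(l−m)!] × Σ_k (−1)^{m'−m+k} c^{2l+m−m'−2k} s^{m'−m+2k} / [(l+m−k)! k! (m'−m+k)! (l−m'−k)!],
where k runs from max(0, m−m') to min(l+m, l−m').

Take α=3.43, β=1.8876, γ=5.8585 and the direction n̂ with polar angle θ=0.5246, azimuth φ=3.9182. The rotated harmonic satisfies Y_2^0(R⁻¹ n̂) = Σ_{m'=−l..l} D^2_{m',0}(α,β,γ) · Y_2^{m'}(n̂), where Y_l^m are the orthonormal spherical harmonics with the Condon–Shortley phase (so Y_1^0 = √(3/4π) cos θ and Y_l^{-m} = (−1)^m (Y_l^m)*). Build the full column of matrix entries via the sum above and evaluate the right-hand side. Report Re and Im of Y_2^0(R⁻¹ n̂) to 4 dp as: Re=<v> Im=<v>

Need the full column D^2_{m',0} for m'=−2..2 at α=3.4300, β=1.8876, γ=5.8585.
cos(β/2)=0.586715, sin(β/2)=0.809793
d^2_{-2,0}: single k=2 term ⇒ +0.552941;  D = +0.463477+0.301550i
d^2_{-1,0}: k∈[1..2] ⇒ +0.400619 -0.763178 = -0.362559;  D = +0.347584+0.103121i
d^2_{0,0}: k∈[0..2] ⇒ +0.118497 -0.902949 +0.430028 = -0.354423;  D = -0.354423+0.000000i
d^2_{1,0}: k∈[0..1] ⇒ -0.400619 +0.763178 = +0.362559;  D = -0.347584+0.103121i
d^2_{2,0}: single k=0 term ⇒ +0.552941;  D = +0.463477-0.301550i
Y_2^{m'}(θ=0.5246,φ=3.9182) and Σ D·Y over m':
  (+0.4635+0.3015i)·(+0.0017-0.0969i)  (+0.3476+0.1031i)·(-0.2389+0.2347i)  (-0.3544+0.0000i)·(+0.3934+0.0000i)  (-0.3476+0.1031i)·(+0.2389+0.2347i)  (+0.4635-0.3015i)·(+0.0017+0.0969i)
Y_2^0(R⁻¹ n̂) = -0.293902+0.000000i

Re=-0.2939 Im=0.0000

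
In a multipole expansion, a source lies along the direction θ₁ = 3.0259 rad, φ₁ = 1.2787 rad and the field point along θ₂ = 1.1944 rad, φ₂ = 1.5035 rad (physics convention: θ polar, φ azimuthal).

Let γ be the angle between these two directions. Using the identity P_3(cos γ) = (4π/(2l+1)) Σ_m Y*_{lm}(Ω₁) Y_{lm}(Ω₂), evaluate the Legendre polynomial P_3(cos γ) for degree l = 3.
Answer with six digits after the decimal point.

0.346518

Expand P_3 via completeness: Σ_{m} conj(Y_{3,m}) at Ω₁ times Y_{3,m} at Ω₂ —
  m=-3: Y*=-0.000493-0.000411i  Y=-0.067293+0.328776i  product +0.000168-0.000134i
  m=-2: Y*=+0.011284-0.007461i  Y=-0.321960-0.043597i  product -0.003958+0.001910i
  m=-1: Y*=+0.042255+0.140524i  Y=-0.006558+0.097297i  product -0.013950+0.003190i
  m=+0: Y*=-0.716666-0.000000i  Y=-0.318843+0.000000i  product +0.228504+0.000000i
  m=+1: Y*=-0.042255+0.140524i  Y=+0.006558+0.097297i  product -0.013950-0.003190i
  m=+2: Y*=+0.011284+0.007461i  Y=-0.321960+0.043597i  product -0.003958-0.001910i
  m=+3: Y*=+0.000493-0.000411i  Y=+0.067293+0.328776i  product +0.000168+0.000134i
Accumulated sum +0.193025+0.000000i; after 4π/(2l+1) scaling, +0.346518+0.000000i ⇒ P_3 = 0.346518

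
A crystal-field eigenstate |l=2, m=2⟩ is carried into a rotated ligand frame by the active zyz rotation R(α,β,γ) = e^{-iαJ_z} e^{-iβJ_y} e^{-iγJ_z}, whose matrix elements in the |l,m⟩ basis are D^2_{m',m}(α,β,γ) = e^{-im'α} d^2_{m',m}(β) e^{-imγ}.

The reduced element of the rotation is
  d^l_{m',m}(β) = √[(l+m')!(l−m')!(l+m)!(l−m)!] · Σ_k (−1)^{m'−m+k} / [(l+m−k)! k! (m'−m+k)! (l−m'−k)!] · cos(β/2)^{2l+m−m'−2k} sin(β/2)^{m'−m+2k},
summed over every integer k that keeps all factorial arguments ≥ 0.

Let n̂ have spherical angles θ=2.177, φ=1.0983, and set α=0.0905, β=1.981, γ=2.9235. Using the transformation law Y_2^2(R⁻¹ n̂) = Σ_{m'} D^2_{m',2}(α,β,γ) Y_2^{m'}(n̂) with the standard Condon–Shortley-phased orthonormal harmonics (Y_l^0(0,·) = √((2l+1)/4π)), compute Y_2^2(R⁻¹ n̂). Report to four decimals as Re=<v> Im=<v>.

Need the full column D^2_{m',2} for m'=−2..2 at α=0.0905, β=1.9810, γ=2.9235.
cos(β/2)=0.548272, sin(β/2)=0.836300
d^2_{-2,2}: single k=4 term ⇒ +0.489158;  D = +0.398913+0.283096i
d^2_{-1,2}: single k=3 term ⇒ +0.641376;  D = +0.554455+0.322401i
d^2_{0,2}: single k=2 term ⇒ +0.514982;  D = +0.466764+0.217572i
d^2_{1,2}: single k=1 term ⇒ +0.275664;  D = +0.259357+0.093406i
d^2_{2,2}: single k=0 term ⇒ +0.090362;  D = +0.087435+0.022809i
Y_2^{m'}(θ=2.177,φ=1.0983) and Σ D·Y over m':
  (+0.3989+0.2831i)·(-0.1528-0.2114i)  (+0.5545+0.3224i)·(-0.1646+0.3221i)  (+0.4668+0.2176i)·(-0.0082+0.0000i)  (+0.2594+0.0934i)·(+0.1646+0.3221i)  (+0.0874+0.0228i)·(-0.1528+0.2114i)
Y_2^2(R⁻¹ n̂) = -0.205646+0.110028i

Re=-0.2056 Im=0.1100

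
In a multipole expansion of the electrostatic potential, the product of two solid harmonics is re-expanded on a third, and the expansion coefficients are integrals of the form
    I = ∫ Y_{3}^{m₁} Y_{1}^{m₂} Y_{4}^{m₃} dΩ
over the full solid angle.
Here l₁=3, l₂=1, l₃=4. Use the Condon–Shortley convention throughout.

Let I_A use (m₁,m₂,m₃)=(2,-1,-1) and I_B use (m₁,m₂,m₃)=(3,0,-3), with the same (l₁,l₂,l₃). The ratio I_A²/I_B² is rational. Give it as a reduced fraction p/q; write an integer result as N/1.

Same 3,1,4: normalisation and zero-m 3j drop out of the ratio.
A: Δ: 0! 6! 2! / 9! → 1/252; sum: t=0:+1/240 = 1/240; 3j²(3 1 4; 2 -1 -1) = Δ·Π!·Σ² = 1/84  (sign -1)
B: Δ: 0! 6! 2! / 9! → 1/252; sum: t=0:+1/720 = 1/720; 3j²(3 1 4; 3 0 -3) = Δ·Π!·Σ² = 1/36  (sign -1)
I_A²/I_B² = (1/84)/(1/36) = 3/7

3/7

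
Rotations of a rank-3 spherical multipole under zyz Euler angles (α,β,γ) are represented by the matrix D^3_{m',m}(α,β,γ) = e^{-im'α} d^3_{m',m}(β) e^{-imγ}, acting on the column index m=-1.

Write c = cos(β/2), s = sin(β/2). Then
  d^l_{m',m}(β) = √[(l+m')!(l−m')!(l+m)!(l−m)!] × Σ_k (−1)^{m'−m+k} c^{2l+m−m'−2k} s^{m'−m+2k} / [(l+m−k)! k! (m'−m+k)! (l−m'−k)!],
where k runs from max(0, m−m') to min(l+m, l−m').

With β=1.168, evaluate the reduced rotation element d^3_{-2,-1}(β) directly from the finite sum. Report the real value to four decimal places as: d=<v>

d=0.0891

d^3_{-2,-1}(β=1.1680) via the finite sum:
c=cos(1.168000/2)=0.834264, s=sin(1.168000/2)=0.551365; N=√[1·120·2·24]=75.894664
k∈{1,2} keeps every argument non-negative
  k=1: (−1)^0·75.8947/(24)·0.8343^5·0.5514^1 = +0.704623
  k=2: (−1)^1·75.8947/(12)·0.8343^3·0.5514^3 = -0.615544
d^3_{-2,-1}(1.1680) = +0.704623 -0.615544 = +0.089079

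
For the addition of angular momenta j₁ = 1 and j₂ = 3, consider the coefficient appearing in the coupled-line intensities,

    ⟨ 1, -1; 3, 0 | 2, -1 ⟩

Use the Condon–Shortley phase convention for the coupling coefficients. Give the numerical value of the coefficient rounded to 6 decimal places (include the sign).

+0.377964  (= +√(1/7))

j₁+j₂−J=2  J+j₁−j₂=0  J−j₁+j₂=4  j₁+j₂+J+1=7
(j₁±m₁, j₂±m₂, J±M) = (0,2,3,3,1,3)
P² = 144/7
sum k=2..2:
  [2] +1/12 = 1/12
S = 1/12
C² = P²·S² = 1/7 ; C = +0.377964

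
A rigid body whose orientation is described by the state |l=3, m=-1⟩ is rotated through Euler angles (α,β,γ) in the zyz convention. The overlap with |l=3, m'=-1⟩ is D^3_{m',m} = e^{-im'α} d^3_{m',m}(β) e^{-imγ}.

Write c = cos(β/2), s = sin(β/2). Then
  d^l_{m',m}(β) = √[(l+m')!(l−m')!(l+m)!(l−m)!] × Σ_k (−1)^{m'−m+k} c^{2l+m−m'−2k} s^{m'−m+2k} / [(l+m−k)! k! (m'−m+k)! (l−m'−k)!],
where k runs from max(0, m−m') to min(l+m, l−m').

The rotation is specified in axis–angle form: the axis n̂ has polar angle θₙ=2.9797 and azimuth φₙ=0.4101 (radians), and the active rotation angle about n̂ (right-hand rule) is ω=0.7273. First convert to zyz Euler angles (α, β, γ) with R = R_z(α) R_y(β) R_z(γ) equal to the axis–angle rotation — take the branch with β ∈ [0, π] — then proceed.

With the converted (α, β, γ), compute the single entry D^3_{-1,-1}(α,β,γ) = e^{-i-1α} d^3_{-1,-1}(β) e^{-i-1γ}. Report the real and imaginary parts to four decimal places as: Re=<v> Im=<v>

Re=0.7257 Im=-0.6347

Axis–angle → zyz. n̂ = (sinθₙcosφₙ, sinθₙsinφₙ, cosθₙ) = (+0.147821, +0.064265, -0.986924), ω = 0.7273.
R = I cosω + sinω [n̂]ₓ + (1−cosω) n̂n̂ᵀ gives
  R = [+0.752501, +0.658565, +0.005813; -0.653758, +0.748017, -0.114328; -0.079641, +0.082231, +0.993426]
β = atan2(√(R₁₃²+R₂₃²), R₃₃) = 0.114727; α = atan2(R₂₃, R₁₃) mod 2π = 4.763193; γ = atan2(R₃₂, −R₃₁) mod 2π = 0.801400
Split into d^3_{-1,-1}(β=0.1147) × two z-phases.
With c≡cos(β/2)=0.998355 and s≡sin(β/2)=0.057332, N=[2·24·2·24]^{1/2}=48.000000
Admissible k: 0..2 (factorial args all ≥0)
  k=0: (−1)^0·48.0000/(48)·0.9984^6·0.0573^0 = +0.990171
  k=1: (−1)^1·48.0000/(6)·0.9984^4·0.0573^2 = -0.026123
  k=2: (−1)^2·48.0000/(8)·0.9984^2·0.0573^4 = +0.000065
d^3_{-1,-1}(0.1147) = +0.990171 -0.026123 +0.000065 = +0.964113
Phases: e^{-i·(-1)·4.7632}=+0.050782-0.998710i, e^{-i·(-1)·0.8014}=+0.695701+0.718331i ⇒ D=+0.725720-0.634700i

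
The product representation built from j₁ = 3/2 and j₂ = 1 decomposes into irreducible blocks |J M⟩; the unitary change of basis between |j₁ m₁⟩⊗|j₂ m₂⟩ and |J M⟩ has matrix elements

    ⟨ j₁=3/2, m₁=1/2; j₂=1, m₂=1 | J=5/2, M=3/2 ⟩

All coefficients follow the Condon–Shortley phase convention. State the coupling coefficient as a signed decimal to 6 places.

j₁+j₂−J=0  J+j₁−j₂=3  J−j₁+j₂=2  j₁+j₂+J+1=6
(j₁±m₁, j₂±m₂, J±M) = (2,1,2,0,4,1)
P² = 48/5
sum k=0..0:
  [0] +1/4 = 1/4
S = 1/4
C² = P²·S² = 3/5 ; C = +0.774597

+√(3/5) = +0.774597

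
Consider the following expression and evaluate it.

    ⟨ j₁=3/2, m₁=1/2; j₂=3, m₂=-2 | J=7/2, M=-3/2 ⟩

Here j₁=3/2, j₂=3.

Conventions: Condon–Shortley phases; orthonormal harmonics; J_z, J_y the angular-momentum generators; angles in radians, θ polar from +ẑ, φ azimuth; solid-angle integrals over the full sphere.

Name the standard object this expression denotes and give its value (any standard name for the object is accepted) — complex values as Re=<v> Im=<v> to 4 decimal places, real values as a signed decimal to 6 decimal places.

Clebsch–Gordan coefficient, +√(3/7) ≈ +0.654654

This is a Clebsch–Gordan (vector-coupling) coefficient.
j₁+j₂−J=1  J+j₁−j₂=2  J−j₁+j₂=5  j₁+j₂+J+1=9
(j₁±m₁, j₂±m₂, J±M) = (2,1,1,5,2,5)
P² = 6400/21
sum k=0..1:
  [0] +1/24 = 1/24
  [1] −1/240 = -1/240
S = 3/80
C² = P²·S² = 3/7 ; C = +0.654654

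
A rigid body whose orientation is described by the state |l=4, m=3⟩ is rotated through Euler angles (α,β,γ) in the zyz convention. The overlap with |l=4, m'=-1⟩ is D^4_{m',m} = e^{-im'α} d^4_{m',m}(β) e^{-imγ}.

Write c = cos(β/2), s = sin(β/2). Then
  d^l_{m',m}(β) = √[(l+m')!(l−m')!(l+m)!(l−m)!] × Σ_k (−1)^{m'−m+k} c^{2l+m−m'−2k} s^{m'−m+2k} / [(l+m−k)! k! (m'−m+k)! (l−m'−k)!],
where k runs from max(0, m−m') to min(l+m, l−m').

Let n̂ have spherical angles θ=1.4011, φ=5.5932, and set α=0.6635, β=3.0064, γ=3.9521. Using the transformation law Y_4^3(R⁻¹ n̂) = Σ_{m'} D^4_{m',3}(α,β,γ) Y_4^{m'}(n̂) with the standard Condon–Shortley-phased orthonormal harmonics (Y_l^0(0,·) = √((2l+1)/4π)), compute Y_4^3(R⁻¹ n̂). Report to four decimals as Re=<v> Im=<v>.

Re=0.0006 Im=0.1686

Need the full column D^4_{m',3} for m'=−4..4 at α=0.6635, β=3.0064, γ=3.9521.
cos(β/2)=0.067545, sin(β/2)=0.997716
d^4_{-4,3}: single k=7 term ⇒ +0.188012;  D = -0.183379-0.041484i
d^4_{-3,3}: k∈[6..7] ⇒ +0.031501 -0.981875 = -0.950374;  D = +0.859438-0.405680i
d^4_{-2,3}: k∈[5..6] ⇒ +0.003420 -0.248717 = -0.245297;  D = +0.110276-0.219112i
d^4_{-1,3}: k∈[4..5] ⇒ +0.000273 -0.035719 = -0.035446;  D = -0.006946-0.034759i
d^4_{0,3}: k∈[3..4] ⇒ +0.000017 -0.003605 = -0.003588;  D = -0.002721-0.002339i
d^4_{1,3}: k∈[2..3] ⇒ +0.000001 -0.000273 = -0.000272;  D = -0.000272-0.000013i
d^4_{2,3}: k∈[1..2] ⇒ +0.000000 -0.000016 = -0.000016;  D = -0.000013+0.000009i
d^4_{3,3}: k∈[0..1] ⇒ +0.000000 -0.000001 = -0.000001;  D = -0.000000+0.000001i
d^4_{4,3}: single k=0 term ⇒ -0.000000;  D = +0.000000+0.000000i
Y_4^{m'}(θ=1.4011,φ=5.5932) and Σ D·Y over m':
  (-0.1834-0.0415i)·(-0.3876+0.1556i)  (+0.8594-0.4057i)·(-0.0969+0.1777i)  (+0.1103-0.2191i)·(-0.0493-0.2554i)  (-0.0069-0.0348i)·(-0.1701-0.1404i)  (-0.0027-0.0023i)·(+0.2299+0.0000i)  (-0.0003-0.0000i)·(+0.1701-0.1404i)  (-0.0000+0.0000i)·(-0.0493+0.2554i)  (-0.0000+0.0000i)·(+0.0969+0.1777i)  (+0.0000+0.0000i)·(-0.3876-0.1556i)
Y_4^3(R⁻¹ n̂) = +0.000584+0.168620i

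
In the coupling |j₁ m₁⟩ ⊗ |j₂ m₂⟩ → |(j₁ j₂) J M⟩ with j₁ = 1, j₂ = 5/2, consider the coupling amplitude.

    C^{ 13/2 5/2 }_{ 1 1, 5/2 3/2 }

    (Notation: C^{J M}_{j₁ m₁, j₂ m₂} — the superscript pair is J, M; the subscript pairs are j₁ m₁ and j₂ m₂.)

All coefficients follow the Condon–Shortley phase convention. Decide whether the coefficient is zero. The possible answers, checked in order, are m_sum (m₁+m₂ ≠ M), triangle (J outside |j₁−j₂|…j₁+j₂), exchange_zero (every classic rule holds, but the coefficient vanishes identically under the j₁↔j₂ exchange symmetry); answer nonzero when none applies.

triangle

m-sum: m₁+m₂ = 1+3/2 = 5/2, M = 5/2  ✓
triangle: need |j₁−j₂| ≤ J ≤ j₁+j₂, i.e. J ∈ [3/2, 7/2]; J = 13/2 is outside ✗ ⇒ coefficient is 0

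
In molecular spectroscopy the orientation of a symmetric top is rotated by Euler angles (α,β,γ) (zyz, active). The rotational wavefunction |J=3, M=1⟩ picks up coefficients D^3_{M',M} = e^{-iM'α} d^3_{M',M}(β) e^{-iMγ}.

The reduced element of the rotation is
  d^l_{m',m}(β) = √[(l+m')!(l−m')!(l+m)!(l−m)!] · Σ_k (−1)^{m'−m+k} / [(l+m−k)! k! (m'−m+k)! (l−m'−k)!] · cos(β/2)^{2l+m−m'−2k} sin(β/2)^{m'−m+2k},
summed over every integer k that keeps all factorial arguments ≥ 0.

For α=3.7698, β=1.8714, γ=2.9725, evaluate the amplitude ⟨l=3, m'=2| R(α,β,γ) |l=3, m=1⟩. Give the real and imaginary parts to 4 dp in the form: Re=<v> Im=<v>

Split into d^3_{2,1}(β=1.8714) × two z-phases.
Half-angle: c=0.593255, s=0.805015. N=√(120·1·24·2)=75.894664
The bounds max(0,m−m')=0 and min(l+m,l−m')=1 give 2 terms
  k=0: (−1)^1·75.8947/(24)·0.5933^5·0.8050^1 = -0.187073
  k=1: (−1)^2·75.8947/(12)·0.5933^3·0.8050^3 = +0.688915
d^3_{2,1}(1.8714) = -0.187073 +0.688915 = +0.501842
D = (+0.309228-0.950988i)·(+0.501842)·(-0.985738-0.168288i) = -0.233285+0.444323i

Re=-0.2333 Im=0.4443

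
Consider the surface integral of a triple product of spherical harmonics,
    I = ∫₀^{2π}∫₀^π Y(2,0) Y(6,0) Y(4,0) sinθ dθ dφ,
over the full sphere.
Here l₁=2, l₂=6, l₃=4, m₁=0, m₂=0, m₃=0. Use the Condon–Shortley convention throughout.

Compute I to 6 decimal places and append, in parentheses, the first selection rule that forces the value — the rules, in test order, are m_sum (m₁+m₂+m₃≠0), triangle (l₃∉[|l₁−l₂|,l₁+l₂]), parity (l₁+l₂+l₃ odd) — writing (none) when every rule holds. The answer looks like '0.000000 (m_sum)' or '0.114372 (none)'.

Checks pass: Σm=0; 12 even; l₃=4∈[4,8].
(2·2+1)(2·6+1)(2·4+1) = 585
Δ: 4! 0! 8! / 13! → 1/6435
sum: t=2:+1/2304 = 1/2304
3j²(2 6 4; 0 0 0) = Δ·Π!·Σ² = 5/143  (sign +1)
(m-triple is (0,0,0) — same symbol as above.)
combine: 4πI² = 585·5/143·5/143 = 1125/1573
take √, sign +1: I = 0.23856513
No selection rule forces the value: the integral is nonzero (none).

0.238565 (none)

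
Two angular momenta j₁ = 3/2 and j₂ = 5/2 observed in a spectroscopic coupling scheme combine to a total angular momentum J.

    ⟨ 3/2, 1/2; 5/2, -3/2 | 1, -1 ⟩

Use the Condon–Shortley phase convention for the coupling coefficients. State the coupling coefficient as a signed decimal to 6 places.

triangle: 3!×0!×2!/6! = 12/720
(j±m)!: 2!×1!×1!×4!×0!×2! = 96
prefactor² = (2J+1)×Δ×N² = 24/5
  k=1: −1/(1!×2!×0!×0!×0!×2!) = -1/4
Σ = -1/4  ⇒  CG² = 24/5×(-1/4)² = 3/10
CG = −√(3/10) = -0.547723

−√(3/10) = -0.547723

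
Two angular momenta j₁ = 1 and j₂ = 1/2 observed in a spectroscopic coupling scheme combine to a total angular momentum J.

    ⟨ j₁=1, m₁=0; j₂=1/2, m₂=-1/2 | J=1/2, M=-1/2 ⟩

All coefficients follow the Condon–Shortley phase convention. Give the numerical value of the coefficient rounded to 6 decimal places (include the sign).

√[2·1!1!0!/3! · 1!1!0!1!0!1!] = √(1/3)
  +(−1)^0/∏(0,1,1,0,0,0)! = 1  (running 1)
⟨..|..⟩ = √(1/3)·(1) = +0.577350

+0.577350  (= +√(1/3))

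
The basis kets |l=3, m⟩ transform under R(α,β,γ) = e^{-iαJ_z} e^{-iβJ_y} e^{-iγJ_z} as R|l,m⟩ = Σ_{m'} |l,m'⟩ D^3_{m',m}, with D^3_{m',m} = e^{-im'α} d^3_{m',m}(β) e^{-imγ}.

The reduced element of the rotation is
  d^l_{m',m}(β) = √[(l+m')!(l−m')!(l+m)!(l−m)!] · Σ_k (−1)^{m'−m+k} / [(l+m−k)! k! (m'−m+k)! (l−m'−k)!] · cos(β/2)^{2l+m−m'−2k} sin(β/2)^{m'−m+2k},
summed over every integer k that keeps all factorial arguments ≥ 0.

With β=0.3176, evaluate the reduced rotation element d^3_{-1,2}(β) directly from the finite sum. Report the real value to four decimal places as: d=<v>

d^3_{-1,2}(β=0.3176) via the finite sum:
c=cos(0.317600/2)=0.987418, s=sin(0.317600/2)=0.158133; N=√[2·24·120·1]=75.894664
k∈{3,4} keeps every argument non-negative
  k=3: (−1)^0·75.8947/(12)·0.9874^3·0.1581^3 = +0.024077
  k=4: (−1)^1·75.8947/(24)·0.9874^1·0.1581^5 = -0.000309
d^3_{-1,2}(0.3176) = +0.024077 -0.000309 = +0.023768

d=0.0238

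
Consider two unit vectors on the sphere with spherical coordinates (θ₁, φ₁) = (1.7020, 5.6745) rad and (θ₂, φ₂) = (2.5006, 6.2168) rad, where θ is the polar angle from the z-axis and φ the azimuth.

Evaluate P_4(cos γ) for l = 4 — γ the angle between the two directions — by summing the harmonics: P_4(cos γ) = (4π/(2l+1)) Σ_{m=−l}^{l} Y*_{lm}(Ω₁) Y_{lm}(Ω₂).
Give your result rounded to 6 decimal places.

Expand P_4 via completeness: Σ_{m} conj(Y_{4,m}) at Ω₁ times Y_{4,m} at Ω₂ —
  m=-4: (-0.325086-0.277646i) × (+0.054605+0.014850i) = -0.013628-0.019988i  (running Σ = -0.013628-0.019988i)
  m=-3: (+0.040290+0.154397i) × (-0.210286-0.042442i) = -0.001919-0.034177i  (running Σ = -0.015548-0.054166i)
  m=-2: (-0.100167+0.271517i) × (+0.414623+0.055376i) = -0.056567+0.107030i  (running Σ = -0.072114+0.052864i)
  m=-1: (+0.144990-0.101053i) × (-0.338657-0.022515i) = -0.051377+0.030958i  (running Σ = -0.123491+0.083822i)
  m=0: (+0.264123-0.000000i) × (-0.193395+0.000000i) = -0.051080+0.000000i  (running Σ = -0.174572+0.083822i)
  m=1: (-0.144990-0.101053i) × (+0.338657-0.022515i) = -0.051377-0.030958i  (running Σ = -0.225949+0.052864i)
  m=2: (-0.100167-0.271517i) × (+0.414623-0.055376i) = -0.056567-0.107030i  (running Σ = -0.282516-0.054166i)
  m=3: (-0.040290+0.154397i) × (+0.210286-0.042442i) = -0.001919+0.034177i  (running Σ = -0.284435-0.019988i)
  m=4: (-0.325086+0.277646i) × (+0.054605-0.014850i) = -0.013628+0.019988i  (running Σ = -0.298063+0.000000i)
Accumulated sum -0.298063+0.000000i; after 4π/(2l+1) scaling, -0.416175+0.000000i ⇒ P_4 = -0.416175

-0.416175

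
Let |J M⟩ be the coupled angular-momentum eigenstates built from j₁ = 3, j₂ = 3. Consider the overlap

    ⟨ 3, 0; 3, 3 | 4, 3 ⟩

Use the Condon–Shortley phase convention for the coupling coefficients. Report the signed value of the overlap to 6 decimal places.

triangle: 2!*4!*4!/11! = 1152/39916800
(j±m)!: 3!*3!*6!*0!*7!*1! = 130636800
prefactor² = (2J+1)*Δ*N² = 373248/11
  k=2: +1/(2!*0!*1!*4!*3!*0!) = 1/288
Σ = 1/288  ⇒  CG² = 373248/11*(1/288)² = 9/22
CG = +√(9/22) = +0.639602

+√(9/22) = +0.639602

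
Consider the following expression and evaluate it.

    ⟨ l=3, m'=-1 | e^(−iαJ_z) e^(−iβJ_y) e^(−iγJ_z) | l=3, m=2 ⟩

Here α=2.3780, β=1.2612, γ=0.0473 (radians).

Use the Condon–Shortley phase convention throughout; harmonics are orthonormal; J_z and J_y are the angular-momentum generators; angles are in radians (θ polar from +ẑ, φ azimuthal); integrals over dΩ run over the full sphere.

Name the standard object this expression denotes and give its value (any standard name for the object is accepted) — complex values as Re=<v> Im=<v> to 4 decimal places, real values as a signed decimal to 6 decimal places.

This is a Wigner D-matrix element — the rotation-matrix element ⟨l m'| R(α,β,γ) |l m⟩ in the angular-momentum basis.
First d^3_{-1,2}(β=1.2612), then the phase factors e^{-i(-1)α} and e^{-i(2)γ}:
c=cos(1.261200/2)=0.807674, s=sin(1.261200/2)=0.589629; N=√[2·24·120·1]=75.894664
The bounds max(0,m−m')=3 and min(l+m,l−m')=4 give 2 terms
  k=3: (−1)^0·75.8947/(12)·0.8077^3·0.5896^3 = +0.683086
  k=4: (−1)^1·75.8947/(24)·0.8077^1·0.5896^5 = -0.182025
d^3_{-1,2}(1.2612) = +0.683086 -0.182025 = +0.501061
D = (-0.722356+0.691521i)·(+0.501061)·(+0.995529-0.094459i) = -0.327597+0.379134i

Wigner D-matrix element, Re=-0.3276 Im=0.3791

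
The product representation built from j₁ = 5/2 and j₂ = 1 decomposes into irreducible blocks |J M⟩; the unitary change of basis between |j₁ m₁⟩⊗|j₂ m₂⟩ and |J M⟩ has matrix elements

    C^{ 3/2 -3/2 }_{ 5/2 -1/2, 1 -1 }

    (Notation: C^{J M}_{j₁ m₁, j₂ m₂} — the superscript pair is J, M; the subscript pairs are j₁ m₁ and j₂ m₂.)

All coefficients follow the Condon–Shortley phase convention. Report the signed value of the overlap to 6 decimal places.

+√(1/15) = +0.258199

triangle: 2!·3!·0!/6! = 12/720
(j±m)!: 2!·3!·0!·2!·0!·3! = 144
prefactor² = (2J+1)·Δ·N² = 48/5
  k=0: +1/(0!·2!·3!·0!·0!·0!) = 1/12
Σ = 1/12  ⇒  CG² = 48/5·(1/12)² = 1/15
CG = +√(1/15) = +0.258199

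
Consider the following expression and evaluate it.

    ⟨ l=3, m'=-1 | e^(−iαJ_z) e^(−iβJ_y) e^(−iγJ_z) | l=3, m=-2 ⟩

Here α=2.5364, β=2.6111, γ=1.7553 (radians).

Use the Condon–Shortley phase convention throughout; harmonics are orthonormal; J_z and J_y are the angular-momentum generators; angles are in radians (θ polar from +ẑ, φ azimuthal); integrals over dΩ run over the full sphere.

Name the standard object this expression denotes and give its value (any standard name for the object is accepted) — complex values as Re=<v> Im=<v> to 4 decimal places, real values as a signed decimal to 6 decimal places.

This is a Wigner D-matrix element — the rotation-matrix element ⟨l m'| R(α,β,γ) |l m⟩ in the angular-momentum basis.
First d^3_{-1,-2}(β=2.6111), then the phase factors e^{-i(-1)α} and e^{-i(-2)γ}:
Half-angle: c=0.262147, s=0.965028. N=√(2·24·1·120)=75.894664
The bounds max(0,m−m')=0 and min(l+m,l−m')=1 give 2 terms
  k=0: (−1)^1·75.8947/(24)·0.2621^5·0.9650^1 = -0.003778
  k=1: (−1)^2·75.8947/(12)·0.2621^3·0.9650^3 = +0.102396
d^3_{-1,-2}(2.6111) = -0.003778 +0.102396 = +0.098618
D = (-0.822393+0.568921i)·(+0.098618)·(-0.932686-0.360690i) = +0.095880-0.023076i

Wigner D-matrix element, Re=0.0959 Im=-0.0231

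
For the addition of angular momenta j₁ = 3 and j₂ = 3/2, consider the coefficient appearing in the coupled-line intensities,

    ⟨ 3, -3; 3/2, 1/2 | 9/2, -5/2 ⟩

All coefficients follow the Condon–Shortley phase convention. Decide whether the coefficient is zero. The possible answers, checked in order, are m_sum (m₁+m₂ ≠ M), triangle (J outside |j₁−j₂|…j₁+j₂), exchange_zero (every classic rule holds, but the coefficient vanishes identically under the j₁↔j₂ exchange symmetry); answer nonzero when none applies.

m-sum: m₁+m₂ = -3+1/2 = -5/2, M = -5/2  ✓
triangle: |j₁−j₂| = 3/2 ≤ J = 9/2 ≤ j₁+j₂ = 9/2  ✓
exchange: j₁≠j₂ or m₁≠m₂ — the exchange symmetry imposes no constraint here
value check: CG = +√(1/12) = +0.288675 ≠ 0

nonzero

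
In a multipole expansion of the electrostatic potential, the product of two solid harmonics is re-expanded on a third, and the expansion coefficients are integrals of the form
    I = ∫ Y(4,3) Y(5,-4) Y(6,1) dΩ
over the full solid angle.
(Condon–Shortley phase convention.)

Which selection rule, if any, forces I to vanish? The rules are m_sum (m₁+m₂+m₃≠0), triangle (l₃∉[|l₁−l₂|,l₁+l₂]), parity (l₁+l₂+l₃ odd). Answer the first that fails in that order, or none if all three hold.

azimuthal sum: 3 − 4 + 1 = 0  ✓
1 ≤ 6 ≤ 9 (triangle on l)  ✓
L = 4 + 5 + 6 = 15 (odd)  ✗

parity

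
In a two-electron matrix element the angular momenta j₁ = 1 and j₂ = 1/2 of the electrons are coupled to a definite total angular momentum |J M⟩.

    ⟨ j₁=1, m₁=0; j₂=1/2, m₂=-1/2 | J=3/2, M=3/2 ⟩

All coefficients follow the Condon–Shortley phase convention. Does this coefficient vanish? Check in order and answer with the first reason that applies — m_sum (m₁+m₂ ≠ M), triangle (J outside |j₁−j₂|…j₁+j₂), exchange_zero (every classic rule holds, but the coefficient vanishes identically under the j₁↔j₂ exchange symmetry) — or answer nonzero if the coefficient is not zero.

m-sum: m₁+m₂ = 0+(-1/2) = -1/2, M = 3/2  ✗ ⇒ coefficient is 0

m_sum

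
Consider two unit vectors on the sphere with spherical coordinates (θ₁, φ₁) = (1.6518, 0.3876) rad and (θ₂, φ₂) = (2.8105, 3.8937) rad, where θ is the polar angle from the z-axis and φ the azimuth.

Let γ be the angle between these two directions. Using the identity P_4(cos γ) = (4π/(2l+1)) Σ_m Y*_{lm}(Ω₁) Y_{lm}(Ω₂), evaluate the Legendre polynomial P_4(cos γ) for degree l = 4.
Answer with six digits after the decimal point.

Addition theorem: P_4(cos γ) = (4π/9) Σ_m Y*_{lm}(Ω₁) Y_{lm}(Ω₂), m = −4…4:
  m=-4: Y*=+0.008908+0.436666i  Y=-0.004898-0.000656i  product +0.000243-0.002145i
  m=-3: Y*=-0.039791-0.092054i  Y=-0.025743-0.031476i  product -0.001873+0.003622i
  m=-2: Y*=-0.226500-0.221927i  Y=+0.012372-0.185542i  product -0.043979+0.039280i
  m=-1: Y*=+0.104353+0.042602i  Y=+0.346259-0.323939i  product +0.049934-0.019053i
  m=+0: Y*=+0.296737-0.000000i  Y=+0.440476+0.000000i  product +0.130706+0.000000i
  m=+1: Y*=-0.104353+0.042602i  Y=-0.346259-0.323939i  product +0.049934+0.019053i
  m=+2: Y*=-0.226500+0.221927i  Y=+0.012372+0.185542i  product -0.043979-0.039280i
  m=+3: Y*=+0.039791-0.092054i  Y=+0.025743-0.031476i  product -0.001873-0.003622i
  m=+4: Y*=+0.008908-0.436666i  Y=-0.004898+0.000656i  product +0.000243+0.002145i
Total Σ_m = +0.139355+0.000000i. Multiply by 1.396263: +0.194576+0.000000i. P_4(cos γ) = 0.194576

0.194576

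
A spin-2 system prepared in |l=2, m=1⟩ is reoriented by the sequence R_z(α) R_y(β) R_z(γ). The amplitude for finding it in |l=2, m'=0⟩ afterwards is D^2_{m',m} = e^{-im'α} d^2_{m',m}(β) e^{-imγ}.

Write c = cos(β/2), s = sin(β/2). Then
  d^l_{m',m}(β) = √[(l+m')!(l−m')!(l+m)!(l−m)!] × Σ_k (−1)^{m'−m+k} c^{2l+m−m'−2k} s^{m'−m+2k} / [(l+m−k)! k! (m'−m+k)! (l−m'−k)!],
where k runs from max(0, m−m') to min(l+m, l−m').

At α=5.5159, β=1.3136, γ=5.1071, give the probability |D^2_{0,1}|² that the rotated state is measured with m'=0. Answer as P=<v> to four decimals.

D^2_{0,1}(5.5159,1.3136,5.1071) = e^{-i·0·5.5159}·d^2_{0,1}(1.3136)·e^{-i·1·5.1071}. Compute d first:
c=cos(1.313600/2)=0.791950, s=sin(1.313600/2)=0.610586; N=√[2·2·6·1]=4.898979
k: max(0,(1)−(0))=1 … min(2+(1),2−(0))=2
  k=1: (−1)^0·4.8990/(2)·0.7920^3·0.6106^1 = +0.742875
  k=2: (−1)^1·4.8990/(2)·0.7920^1·0.6106^3 = -0.441584
d^2_{0,1}(1.3136) = +0.742875 -0.441584 = +0.301291
|D^2_{0,1}|² = |d^2_{0,1}(β)|² = (+0.301291)² = 0.090776 (the z-rotation phases have unit modulus)

P=0.0908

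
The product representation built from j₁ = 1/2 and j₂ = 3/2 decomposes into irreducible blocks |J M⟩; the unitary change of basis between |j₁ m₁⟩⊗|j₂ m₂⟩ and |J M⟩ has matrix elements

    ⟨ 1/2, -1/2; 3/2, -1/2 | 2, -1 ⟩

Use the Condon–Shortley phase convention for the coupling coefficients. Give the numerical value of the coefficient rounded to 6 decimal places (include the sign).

+√(3/4) = +0.866025

j₁+j₂−J=0  J+j₁−j₂=1  J−j₁+j₂=3  j₁+j₂+J+1=5
(j₁±m₁, j₂±m₂, J±M) = (0,1,1,2,1,3)
P² = 3
sum k=0..0:
  [0] +1/2 = 1/2
S = 1/2
C² = P²·S² = 3/4 ; C = +0.866025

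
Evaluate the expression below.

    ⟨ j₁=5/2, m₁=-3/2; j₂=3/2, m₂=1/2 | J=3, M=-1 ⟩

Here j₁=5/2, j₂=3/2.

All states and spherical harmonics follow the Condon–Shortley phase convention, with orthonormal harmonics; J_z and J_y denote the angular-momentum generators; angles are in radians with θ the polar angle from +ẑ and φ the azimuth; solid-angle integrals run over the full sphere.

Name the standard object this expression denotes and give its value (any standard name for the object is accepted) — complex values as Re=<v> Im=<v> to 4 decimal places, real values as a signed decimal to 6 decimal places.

This is a Clebsch–Gordan (vector-coupling) coefficient.
triangle: 1!×4!×2!/8! = 48/40320
(j±m)!: 1!×4!×2!×1!×2!×4! = 2304
prefactor² = (2J+1)×Δ×N² = 96/5
  k=0: +1/(0!×1!×4!×2!×0!×0!) = 1/48
  k=1: −1/(1!×0!×3!×1!×1!×1!) = -1/6
Σ = -7/48  ⇒  CG² = 96/5×(-7/48)² = 49/120
CG = −√(49/120) = -0.639010

Clebsch–Gordan coefficient, −√(49/120) ≈ -0.639010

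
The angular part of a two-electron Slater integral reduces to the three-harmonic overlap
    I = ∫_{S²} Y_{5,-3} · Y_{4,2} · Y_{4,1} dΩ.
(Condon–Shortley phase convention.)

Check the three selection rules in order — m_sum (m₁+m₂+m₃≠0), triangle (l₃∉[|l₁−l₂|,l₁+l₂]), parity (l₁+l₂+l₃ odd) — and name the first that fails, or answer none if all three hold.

parity

Σmᵢ = 0  ✓
l₃∈[|l₁−l₂|,l₁+l₂]=[1,9], have l₃=4  ✓
Σlᵢ = 13 ⇒ odd  ✗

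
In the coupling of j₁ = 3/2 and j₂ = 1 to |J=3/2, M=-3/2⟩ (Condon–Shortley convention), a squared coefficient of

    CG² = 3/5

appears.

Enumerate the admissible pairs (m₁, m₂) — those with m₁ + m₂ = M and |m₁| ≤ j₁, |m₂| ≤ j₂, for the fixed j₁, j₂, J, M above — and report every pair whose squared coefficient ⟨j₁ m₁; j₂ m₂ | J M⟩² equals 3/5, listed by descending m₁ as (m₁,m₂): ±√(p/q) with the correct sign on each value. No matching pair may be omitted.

(-3/2,0): −√(3/5)

Admissible pairs with m₁+m₂ = M = -3/2: (-3/2,0), (-1/2,-1)
  (m₁,m₂)=(-1/2,-1): CG² = 2/5, CG = +√(2/5)
  (m₁,m₂)=(-3/2,0): CG² = 3/5, CG = −√(3/5)   ← matches the target
Pairs with CG² = 3/5: (-3/2,0): −√(3/5)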